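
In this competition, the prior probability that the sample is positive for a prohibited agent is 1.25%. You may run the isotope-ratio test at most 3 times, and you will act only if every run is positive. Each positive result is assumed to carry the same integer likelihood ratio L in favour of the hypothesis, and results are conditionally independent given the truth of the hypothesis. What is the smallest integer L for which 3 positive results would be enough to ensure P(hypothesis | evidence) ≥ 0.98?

Prior odds = 0.0125/0.9875 = 1/79.
Target odds = 0.98/0.02 = 49.
Need L³ ≥ 49 ÷ (1/79) = 3871.
15³ = 3375 < 3871 ≤ 4096 = 16³, so L = 16.

16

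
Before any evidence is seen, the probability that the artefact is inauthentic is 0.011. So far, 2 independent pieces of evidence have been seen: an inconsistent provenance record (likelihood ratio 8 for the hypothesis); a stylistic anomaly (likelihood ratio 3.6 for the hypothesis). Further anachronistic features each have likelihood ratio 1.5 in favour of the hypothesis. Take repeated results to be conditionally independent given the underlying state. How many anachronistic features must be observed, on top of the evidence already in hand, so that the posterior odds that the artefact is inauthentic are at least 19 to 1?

Prior odds = 0.011/0.989 = 11/989.
Combined Bayes factor of the evidence already in hand = 8 × 3.6 = 28.8.
Odds after that evidence = (11/989) × 28.8 = 1584/4945.
Target odds = 19.
Need 1.5ⁿ ≥ 19 ÷ (1584/4945) = 93955/1584.
1.5¹⁰ = 59049/1024 falls short of 93955/1584 but 1.5¹¹ = 177147/2048 reaches it, so n = 11.

11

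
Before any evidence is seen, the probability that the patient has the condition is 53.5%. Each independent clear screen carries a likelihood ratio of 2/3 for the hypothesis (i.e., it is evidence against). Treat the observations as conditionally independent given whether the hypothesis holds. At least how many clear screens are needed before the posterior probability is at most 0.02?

10

Prior odds = 0.535/0.465 = 107/93.
Likelihood ratio per clear screen = 2/3.
Target posterior odds = 0.02/0.98 = 1/49.
Need (107/93) × (2/3)ⁿ ≤ 1/49, i.e. (2/3)ⁿ ≤ 93/5243.
(2/3)⁹ = 512/19683 is still above 93/5243 but (2/3)¹⁰ = 1024/59049 is at or below it, so n = 10.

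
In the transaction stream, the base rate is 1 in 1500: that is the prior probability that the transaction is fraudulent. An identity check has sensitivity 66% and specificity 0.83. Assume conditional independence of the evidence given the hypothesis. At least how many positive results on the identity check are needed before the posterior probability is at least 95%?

8

Prior odds = (1/1500)/(1499/1500) = 1/1499.
False-positive rate = 1 − 0.83 = 0.17; likelihood ratio of a positive = 0.66/0.17 = 66/17.
Target odds: 0.95 ÷ 0.05 = 19.
Require (66/17)ⁿ ≥ 19 ÷ (1/1499) = 28481.
(66/17)⁷ ≈13294.3 falls short of 28481 but (66/17)⁸ ≈51613.1 reaches it, so n = 8.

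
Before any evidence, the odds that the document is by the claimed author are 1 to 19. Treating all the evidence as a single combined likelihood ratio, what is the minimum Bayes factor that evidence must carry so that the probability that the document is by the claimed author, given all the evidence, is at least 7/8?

Prior odds = 1/19.
Target odds = 0.875/0.125 = 7.
Required Bayes factor = 7 ÷ (1/19) = 133.

133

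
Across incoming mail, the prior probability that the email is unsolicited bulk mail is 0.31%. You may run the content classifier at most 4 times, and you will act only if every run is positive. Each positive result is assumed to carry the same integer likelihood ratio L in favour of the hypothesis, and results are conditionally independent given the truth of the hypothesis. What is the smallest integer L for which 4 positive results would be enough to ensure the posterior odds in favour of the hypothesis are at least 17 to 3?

7

Prior odds = 0.0031/0.9969 = 31/9969.
Target odds = 17/3.
Need L⁴ ≥ 17/3 ÷ (31/9969) = 56491/31.
6⁴ = 1296 < 56491/31 ≤ 2401 = 7⁴, so L = 7.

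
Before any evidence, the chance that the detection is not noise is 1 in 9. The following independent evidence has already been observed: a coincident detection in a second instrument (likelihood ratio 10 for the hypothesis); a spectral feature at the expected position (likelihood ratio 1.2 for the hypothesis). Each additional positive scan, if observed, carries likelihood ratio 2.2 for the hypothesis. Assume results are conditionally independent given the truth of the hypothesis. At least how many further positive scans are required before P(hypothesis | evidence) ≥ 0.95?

Prior odds = (1/9)/(8/9) = 0.125.
Combined Bayes factor of the evidence already in hand = 10 × 1.2 = 12.
Odds after that evidence = 0.125 × 12 = 1.5.
Target odds = 0.95/0.05 = 19.
Need 2.2ⁿ ≥ 19 ÷ 1.5 = 38/3.
2.2³ = 10.648 falls short of 38/3 but 2.2⁴ = 23.4256 reaches it, so n = 4.

4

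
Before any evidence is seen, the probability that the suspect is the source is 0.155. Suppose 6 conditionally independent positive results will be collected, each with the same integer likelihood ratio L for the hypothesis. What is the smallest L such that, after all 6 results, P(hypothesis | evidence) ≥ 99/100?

Prior odds = 0.155/0.845 = 31/169.
Target odds = 0.99/0.01 = 99.
Need L⁶ ≥ 99 ÷ (31/169) = 16731/31.
2⁶ = 64 < 16731/31 ≤ 729 = 3⁶, so L = 3.

3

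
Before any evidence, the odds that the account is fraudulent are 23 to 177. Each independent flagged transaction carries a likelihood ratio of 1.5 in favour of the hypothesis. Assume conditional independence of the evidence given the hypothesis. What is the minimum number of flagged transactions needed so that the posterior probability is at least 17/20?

Prior odds = 23/177.
Likelihood ratio per flagged transaction = 1.5.
Target odds: 0.85 ÷ 0.15 = 17/3.
Need (23/177) × 1.5ⁿ ≥ 17/3, i.e. 1.5ⁿ ≥ 1003/23.
1.5⁹ = 19683/512 falls short of 1003/23 but 1.5¹⁰ = 59049/1024 reaches it, so n = 10.

10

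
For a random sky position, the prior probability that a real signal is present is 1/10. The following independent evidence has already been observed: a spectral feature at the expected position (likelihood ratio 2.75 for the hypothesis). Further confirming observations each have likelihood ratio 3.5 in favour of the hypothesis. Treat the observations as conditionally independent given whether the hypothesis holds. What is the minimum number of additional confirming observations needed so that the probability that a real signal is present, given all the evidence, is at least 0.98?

Prior odds = 0.1/0.9 = 1/9.
Bayes factor of the evidence already in hand = 2.75.
Odds after that evidence = (1/9) × 2.75 = 11/36.
Target odds = 0.98/0.02 = 49.
Need 3.5ⁿ ≥ 49 ÷ (11/36) = 1764/11.
3.5⁴ = 150.0625 falls short of 1764/11 but 3.5⁵ = 525.21875 reaches it, so n = 5.

5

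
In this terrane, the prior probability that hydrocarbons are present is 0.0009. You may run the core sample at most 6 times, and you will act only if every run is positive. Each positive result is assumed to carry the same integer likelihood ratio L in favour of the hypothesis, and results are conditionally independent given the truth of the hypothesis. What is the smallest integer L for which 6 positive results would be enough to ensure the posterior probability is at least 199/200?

Prior odds = 0.0009/0.9991 = 9/9991.
Target odds = 0.995/0.005 = 199.
Need L⁶ ≥ 199 ÷ (9/9991) = 1988209/9.
7⁶ = 117649 < 1988209/9 ≤ 262144 = 8⁶, so L = 8.

8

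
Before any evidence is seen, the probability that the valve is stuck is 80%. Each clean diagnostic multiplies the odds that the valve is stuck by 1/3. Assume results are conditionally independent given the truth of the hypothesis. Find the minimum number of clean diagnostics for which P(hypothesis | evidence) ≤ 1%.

6

Prior odds: 0.8 ÷ 0.2 = 4.
Likelihood ratio per clean diagnostic = 1/3.
Target posterior odds = 0.01/0.99 = 1/99.
Require (1/3)ⁿ ≤ 1/99 ÷ 4 = 1/396.
(1/3)⁵ = 1/243 is still above 1/396 but (1/3)⁶ = 1/729 is at or below it, so n = 6.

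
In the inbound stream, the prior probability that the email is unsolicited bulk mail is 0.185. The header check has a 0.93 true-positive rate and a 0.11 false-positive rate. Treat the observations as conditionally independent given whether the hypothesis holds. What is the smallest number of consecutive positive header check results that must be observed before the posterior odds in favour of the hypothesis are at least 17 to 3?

2

Prior odds: 0.185 ÷ 0.815 = 37/163.
Likelihood ratio of a positive result = 0.93/0.11 = 93/11.
Target odds = 17/3.
Require (93/11)ⁿ ≥ 17/3 ÷ (37/163) = 2771/111.
(93/11)¹ = 93/11 falls short of 2771/111 but (93/11)² = 8649/121 reaches it, so n = 2.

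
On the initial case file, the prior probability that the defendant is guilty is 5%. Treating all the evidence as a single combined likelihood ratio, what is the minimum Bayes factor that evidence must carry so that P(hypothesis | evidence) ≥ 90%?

Prior odds = 0.05/0.95 = 1/19.
Target odds = 0.9/0.1 = 9.
Required Bayes factor = 9 ÷ (1/19) = 171.

171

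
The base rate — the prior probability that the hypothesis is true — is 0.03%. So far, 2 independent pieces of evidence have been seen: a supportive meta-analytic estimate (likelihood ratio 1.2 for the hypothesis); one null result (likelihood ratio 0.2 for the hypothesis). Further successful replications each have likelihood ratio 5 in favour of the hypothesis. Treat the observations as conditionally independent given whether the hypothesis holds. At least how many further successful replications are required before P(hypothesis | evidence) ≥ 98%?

Prior odds = 0.0003/0.9997 = 3/9997.
Combined Bayes factor of the evidence already in hand = 1.2 × 0.2 = 0.24.
Odds after that evidence = (3/9997) × 0.24 = 18/249925.
Target odds = 0.98/0.02 = 49.
Need 5ⁿ ≥ 49 ÷ (18/249925) = 12246325/18.
5⁸ = 390625 falls short of 12246325/18 but 5⁹ = 1953125 reaches it, so n = 9.

9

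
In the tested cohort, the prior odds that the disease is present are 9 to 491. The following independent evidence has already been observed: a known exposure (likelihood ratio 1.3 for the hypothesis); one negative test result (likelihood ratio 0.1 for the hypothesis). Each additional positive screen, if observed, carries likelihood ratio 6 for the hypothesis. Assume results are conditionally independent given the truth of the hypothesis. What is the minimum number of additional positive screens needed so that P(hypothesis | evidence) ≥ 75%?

Prior odds = 9/491.
Combined Bayes factor of the evidence already in hand = 1.3 × 0.1 = 0.13.
Odds after that evidence = (9/491) × 0.13 = 117/49100.
Target odds = 0.75/0.25 = 3.
Need 6ⁿ ≥ 3 ÷ (117/49100) = 49100/39.
6³ = 216 falls short of 49100/39 but 6⁴ = 1296 reaches it, so n = 4.

4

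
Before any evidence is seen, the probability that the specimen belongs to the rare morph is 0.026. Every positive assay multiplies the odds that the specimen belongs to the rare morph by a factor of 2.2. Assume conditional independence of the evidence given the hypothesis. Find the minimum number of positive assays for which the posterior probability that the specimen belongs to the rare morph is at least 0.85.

Prior odds = 0.026/0.974 = 13/487.
Likelihood ratio per positive assay = 2.2.
Target posterior odds = 0.85/0.15 = 17/3.
Require 2.2ⁿ ≥ 17/3 ÷ (13/487) = 8279/39.
2.2⁶ = 1771561/15625 falls short of 8279/39 but 2.2⁷ = 19487171/78125 reaches it, so n = 7.

7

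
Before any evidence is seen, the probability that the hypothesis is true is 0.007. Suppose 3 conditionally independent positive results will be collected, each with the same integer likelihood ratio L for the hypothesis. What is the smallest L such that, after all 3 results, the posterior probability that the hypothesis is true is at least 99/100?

25

Prior odds = 0.007/0.993 = 7/993.
Target odds = 0.99/0.01 = 99.
Need L³ ≥ 99 ÷ (7/993) = 98307/7.
24³ = 13824 < 98307/7 ≤ 15625 = 25³, so L = 25.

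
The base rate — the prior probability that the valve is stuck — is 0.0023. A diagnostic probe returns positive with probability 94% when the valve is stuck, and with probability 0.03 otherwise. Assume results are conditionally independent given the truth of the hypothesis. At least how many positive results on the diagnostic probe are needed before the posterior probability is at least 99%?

4

Prior odds = 0.0023/0.9977 = 23/9977.
Likelihood ratio of a positive result = 0.94/0.03 = 94/3.
Target posterior odds = 0.99/0.01 = 99.
Need (23/9977) × (94/3)ⁿ ≥ 99, i.e. (94/3)ⁿ ≥ 987723/23.
(94/3)³ = 830584/27 falls short of 987723/23 but (94/3)⁴ = 78074896/81 reaches it, so n = 4.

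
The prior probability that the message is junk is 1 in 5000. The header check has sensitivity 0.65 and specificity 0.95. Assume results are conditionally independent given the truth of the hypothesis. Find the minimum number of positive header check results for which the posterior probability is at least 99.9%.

7

Prior odds: 0.0002 ÷ 0.9998 = 1/4999.
False-positive rate = 1 − 0.95 = 0.05; likelihood ratio of a positive = 0.65/0.05 = 13.
Target posterior odds = 0.999/0.001 = 999.
Need (1/4999) × 13ⁿ ≥ 999, i.e. 13ⁿ ≥ 4994001.
13⁶ = 4826809 falls short of 4994001 but 13⁷ = 62748517 reaches it, so n = 7.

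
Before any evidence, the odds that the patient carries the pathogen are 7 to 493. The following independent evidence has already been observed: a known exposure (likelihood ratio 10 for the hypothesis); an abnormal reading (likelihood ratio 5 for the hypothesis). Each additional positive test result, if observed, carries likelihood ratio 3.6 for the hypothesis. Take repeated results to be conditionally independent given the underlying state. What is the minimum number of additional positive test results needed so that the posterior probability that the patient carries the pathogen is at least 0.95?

3

Prior odds = 7/493.
Combined Bayes factor of the evidence already in hand = 10 × 5 = 50.
Odds after that evidence = (7/493) × 50 = 350/493.
Target odds = 0.95/0.05 = 19.
Need 3.6ⁿ ≥ 19 ÷ (350/493) = 9367/350.
3.6² = 12.96 falls short of 9367/350 but 3.6³ = 46.656 reaches it, so n = 3.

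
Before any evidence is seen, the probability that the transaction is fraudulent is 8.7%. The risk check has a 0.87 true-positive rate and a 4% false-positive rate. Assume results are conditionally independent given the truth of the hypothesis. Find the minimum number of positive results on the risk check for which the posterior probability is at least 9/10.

2

Prior odds: 0.087 ÷ 0.913 = 87/913.
Likelihood ratio of a positive result = 0.87/0.04 = 21.75.
Target posterior odds = 0.9/0.1 = 9.
Need (87/913) × 21.75ⁿ ≥ 9, i.e. 21.75ⁿ ≥ 2739/29.
21.75¹ = 21.75 falls short of 2739/29 but 21.75² = 473.0625 reaches it, so n = 2.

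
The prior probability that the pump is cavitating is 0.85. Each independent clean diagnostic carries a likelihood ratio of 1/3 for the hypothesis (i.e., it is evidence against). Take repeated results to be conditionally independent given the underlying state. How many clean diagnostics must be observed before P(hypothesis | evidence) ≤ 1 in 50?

Prior odds = 0.85/0.15 = 17/3.
Likelihood ratio per clean diagnostic = 1/3.
Target odds: 0.02 ÷ 0.98 = 1/49.
Require (1/3)ⁿ ≤ 1/49 ÷ (17/3) = 3/833.
(1/3)⁵ = 1/243 is still above 3/833 but (1/3)⁶ = 1/729 is at or below it, so n = 6.

6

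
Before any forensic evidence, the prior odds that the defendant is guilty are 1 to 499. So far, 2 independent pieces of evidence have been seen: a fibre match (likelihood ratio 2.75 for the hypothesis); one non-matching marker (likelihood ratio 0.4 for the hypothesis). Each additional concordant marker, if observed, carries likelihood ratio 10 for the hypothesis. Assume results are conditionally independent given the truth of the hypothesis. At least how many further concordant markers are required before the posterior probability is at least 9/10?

Prior odds = 1/499.
Combined Bayes factor of the evidence already in hand = 2.75 × 0.4 = 1.1.
Odds after that evidence = (1/499) × 1.1 = 11/4990.
Target odds = 0.9/0.1 = 9.
Need 10ⁿ ≥ 9 ÷ (11/4990) = 44910/11.
10³ = 1000 falls short of 44910/11 but 10⁴ = 10000 reaches it, so n = 4.

4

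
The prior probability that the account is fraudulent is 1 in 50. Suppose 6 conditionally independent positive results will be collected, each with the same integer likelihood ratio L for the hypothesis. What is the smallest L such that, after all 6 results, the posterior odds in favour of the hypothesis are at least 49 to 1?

4

Prior odds = 0.02/0.98 = 1/49.
Target odds = 49.
Need L⁶ ≥ 49 ÷ (1/49) = 2401.
3⁶ = 729 < 2401 ≤ 4096 = 4⁶, so L = 4.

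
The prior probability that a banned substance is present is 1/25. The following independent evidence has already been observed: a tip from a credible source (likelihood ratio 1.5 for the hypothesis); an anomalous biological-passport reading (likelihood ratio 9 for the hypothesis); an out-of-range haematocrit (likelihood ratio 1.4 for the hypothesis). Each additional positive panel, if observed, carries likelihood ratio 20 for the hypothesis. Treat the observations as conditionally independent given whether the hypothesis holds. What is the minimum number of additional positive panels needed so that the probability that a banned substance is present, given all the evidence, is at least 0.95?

Prior odds = 0.04/0.96 = 1/24.
Combined Bayes factor of the evidence already in hand = 1.5 × 9 × 1.4 = 18.9.
Odds after that evidence = (1/24) × 18.9 = 0.7875.
Target odds = 0.95/0.05 = 19.
Need 20ⁿ ≥ 19 ÷ 0.7875 = 1520/63.
20¹ = 20 falls short of 1520/63 but 20² = 400 reaches it, so n = 2.

2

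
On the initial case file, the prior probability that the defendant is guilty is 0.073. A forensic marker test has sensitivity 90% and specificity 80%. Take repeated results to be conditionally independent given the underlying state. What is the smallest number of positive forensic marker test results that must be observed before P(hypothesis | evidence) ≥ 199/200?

6

Prior odds: 0.073 ÷ 0.927 = 73/927.
False-positive rate = 1 − 0.8 = 0.2; likelihood ratio of a positive = 0.9/0.2 = 4.5.
Target odds: 0.995 ÷ 0.005 = 199.
Require 4.5ⁿ ≥ 199 ÷ (73/927) = 184473/73.
4.5⁵ = 1845.28125 falls short of 184473/73 but 4.5⁶ = 8303.765625 reaches it, so n = 6.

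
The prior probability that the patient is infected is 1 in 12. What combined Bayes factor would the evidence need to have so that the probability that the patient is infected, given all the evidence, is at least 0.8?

Prior odds = (1/12)/(11/12) = 1/11.
Target odds = 0.8/0.2 = 4.
Required Bayes factor = 4 ÷ (1/11) = 44.

44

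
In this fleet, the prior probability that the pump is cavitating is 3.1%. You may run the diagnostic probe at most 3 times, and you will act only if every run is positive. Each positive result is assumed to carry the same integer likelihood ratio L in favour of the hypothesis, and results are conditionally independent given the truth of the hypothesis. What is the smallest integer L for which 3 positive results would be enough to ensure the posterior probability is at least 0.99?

15

Prior odds = 0.031/0.969 = 31/969.
Target odds = 0.99/0.01 = 99.
Need L³ ≥ 99 ÷ (31/969) = 95931/31.
14³ = 2744 < 95931/31 ≤ 3375 = 15³, so L = 15.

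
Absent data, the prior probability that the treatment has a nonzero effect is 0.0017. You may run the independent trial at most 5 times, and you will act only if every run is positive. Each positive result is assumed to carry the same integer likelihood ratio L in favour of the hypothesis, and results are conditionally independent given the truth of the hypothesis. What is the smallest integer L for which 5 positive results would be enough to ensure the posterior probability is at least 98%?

8

Prior odds = 0.0017/0.9983 = 17/9983.
Target odds = 0.98/0.02 = 49.
Need L⁵ ≥ 49 ÷ (17/9983) = 489167/17.
7⁵ = 16807 < 489167/17 ≤ 32768 = 8⁵, so L = 8.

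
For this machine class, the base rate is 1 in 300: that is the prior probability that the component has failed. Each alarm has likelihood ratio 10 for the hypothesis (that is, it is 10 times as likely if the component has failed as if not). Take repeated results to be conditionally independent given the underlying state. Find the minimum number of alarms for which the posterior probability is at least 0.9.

4

Prior odds: (1/300) ÷ (299/300) = 1/299.
Likelihood ratio per alarm = 10.
Target posterior odds = 0.9/0.1 = 9.
Require 10ⁿ ≥ 9 ÷ (1/299) = 2691.
10³ = 1000 falls short of 2691 but 10⁴ = 10000 reaches it, so n = 4.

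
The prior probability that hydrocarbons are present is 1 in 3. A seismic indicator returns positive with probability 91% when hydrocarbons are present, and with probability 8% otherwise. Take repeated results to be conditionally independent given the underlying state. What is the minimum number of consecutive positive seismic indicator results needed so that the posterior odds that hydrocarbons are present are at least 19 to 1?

2

Prior odds: (1/3) ÷ (2/3) = 0.5.
Likelihood ratio of a positive result = 0.91/0.08 = 11.375.
Target odds = 19.
Require 11.375ⁿ ≥ 19 ÷ 0.5 = 38.
11.375¹ = 11.375 falls short of 38 but 11.375² = 129.390625 reaches it, so n = 2.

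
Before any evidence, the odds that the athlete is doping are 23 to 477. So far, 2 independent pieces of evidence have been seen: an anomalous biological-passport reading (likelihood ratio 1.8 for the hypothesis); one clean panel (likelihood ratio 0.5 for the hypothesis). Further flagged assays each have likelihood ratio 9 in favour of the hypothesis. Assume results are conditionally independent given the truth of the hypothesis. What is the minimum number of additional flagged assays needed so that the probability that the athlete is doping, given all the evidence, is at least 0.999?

Prior odds = 23/477.
Combined Bayes factor of the evidence already in hand = 1.8 × 0.5 = 0.9.
Odds after that evidence = (23/477) × 0.9 = 23/530.
Target odds = 0.999/0.001 = 999.
Need 9ⁿ ≥ 999 ÷ (23/530) = 529470/23.
9⁴ = 6561 falls short of 529470/23 but 9⁵ = 59049 reaches it, so n = 5.

5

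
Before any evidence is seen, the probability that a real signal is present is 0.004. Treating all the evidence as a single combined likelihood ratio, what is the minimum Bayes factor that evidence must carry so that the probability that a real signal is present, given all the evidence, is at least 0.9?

Prior odds = 0.004/0.996 = 1/249.
Target odds = 0.9/0.1 = 9.
Required Bayes factor = 9 ÷ (1/249) = 2241.

2241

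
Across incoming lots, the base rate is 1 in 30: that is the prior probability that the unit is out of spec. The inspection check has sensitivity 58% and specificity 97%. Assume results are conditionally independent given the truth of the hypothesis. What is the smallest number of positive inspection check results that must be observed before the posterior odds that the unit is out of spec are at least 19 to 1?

3

Prior odds = (1/30)/(29/30) = 1/29.
False-positive rate = 1 − 0.97 = 0.03; likelihood ratio of a positive = 0.58/0.03 = 58/3.
Target odds = 19.
Require (58/3)ⁿ ≥ 19 ÷ (1/29) = 551.
(58/3)² = 3364/9 falls short of 551 but (58/3)³ = 195112/27 reaches it, so n = 3.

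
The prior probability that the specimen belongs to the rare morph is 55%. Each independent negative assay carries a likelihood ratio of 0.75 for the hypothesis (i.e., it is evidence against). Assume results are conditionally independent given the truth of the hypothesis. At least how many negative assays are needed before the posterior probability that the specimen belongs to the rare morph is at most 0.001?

25

Prior odds = 0.55/0.45 = 11/9.
Likelihood ratio per negative assay = 0.75.
Target odds: 0.001 ÷ 0.999 = 1/999.
Need (11/9) × 0.75ⁿ ≤ 1/999, i.e. 0.75ⁿ ≤ 1/1221.
0.75²⁴ ≈0.00100339 is still above 1/1221 but 0.75²⁵ ≈0.000752543 is at or below it, so n = 25.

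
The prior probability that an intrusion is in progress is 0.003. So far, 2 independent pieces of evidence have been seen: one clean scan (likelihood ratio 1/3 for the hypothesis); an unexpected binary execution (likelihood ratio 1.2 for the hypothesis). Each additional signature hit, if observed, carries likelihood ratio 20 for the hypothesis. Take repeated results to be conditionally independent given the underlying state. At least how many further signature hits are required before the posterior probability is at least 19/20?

Prior odds = 0.003/0.997 = 3/997.
Combined Bayes factor of the evidence already in hand = (1/3) × 1.2 = 0.4.
Odds after that evidence = (3/997) × 0.4 = 6/4985.
Target odds = 0.95/0.05 = 19.
Need 20ⁿ ≥ 19 ÷ (6/4985) = 94715/6.
20³ = 8000 falls short of 94715/6 but 20⁴ = 160000 reaches it, so n = 4.

4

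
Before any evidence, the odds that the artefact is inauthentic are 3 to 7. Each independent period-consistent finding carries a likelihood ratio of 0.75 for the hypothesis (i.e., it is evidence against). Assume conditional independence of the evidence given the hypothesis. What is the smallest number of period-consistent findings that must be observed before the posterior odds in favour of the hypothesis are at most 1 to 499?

Prior odds = 3/7.
Likelihood ratio per period-consistent finding = 0.75.
Target odds = 1/499.
Require 0.75ⁿ ≤ 1/499 ÷ (3/7) = 7/1497.
0.75¹⁸ ≈0.00563771 is still above 7/1497 but 0.75¹⁹ ≈0.00422828 is at or below it, so n = 19.

19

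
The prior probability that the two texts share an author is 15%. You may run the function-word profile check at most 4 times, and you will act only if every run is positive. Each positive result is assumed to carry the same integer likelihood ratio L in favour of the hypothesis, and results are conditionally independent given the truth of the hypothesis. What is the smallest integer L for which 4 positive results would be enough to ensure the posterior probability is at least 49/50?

5

Prior odds = 0.15/0.85 = 3/17.
Target odds = 0.98/0.02 = 49.
Need L⁴ ≥ 49 ÷ (3/17) = 833/3.
4⁴ = 256 < 833/3 ≤ 625 = 5⁴, so L = 5.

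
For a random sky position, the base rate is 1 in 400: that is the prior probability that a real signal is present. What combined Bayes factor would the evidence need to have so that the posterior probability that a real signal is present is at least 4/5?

Prior odds = 0.0025/0.9975 = 1/399.
Target odds = 0.8/0.2 = 4.
Required Bayes factor = 4 ÷ (1/399) = 1596.

1596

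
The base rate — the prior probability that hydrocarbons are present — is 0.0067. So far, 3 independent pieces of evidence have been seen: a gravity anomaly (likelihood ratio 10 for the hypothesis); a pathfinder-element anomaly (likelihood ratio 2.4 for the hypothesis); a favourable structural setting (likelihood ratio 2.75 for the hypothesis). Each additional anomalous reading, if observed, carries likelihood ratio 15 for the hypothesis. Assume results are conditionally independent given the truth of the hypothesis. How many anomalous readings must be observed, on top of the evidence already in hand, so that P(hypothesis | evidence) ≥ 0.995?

Prior odds = 0.0067/0.9933 = 67/9933.
Combined Bayes factor of the evidence already in hand = 10 × 2.4 × 2.75 = 66.
Odds after that evidence = (67/9933) × 66 = 134/301.
Target odds = 0.995/0.005 = 199.
Need 15ⁿ ≥ 199 ÷ (134/301) = 59899/134.
15² = 225 falls short of 59899/134 but 15³ = 3375 reaches it, so n = 3.

3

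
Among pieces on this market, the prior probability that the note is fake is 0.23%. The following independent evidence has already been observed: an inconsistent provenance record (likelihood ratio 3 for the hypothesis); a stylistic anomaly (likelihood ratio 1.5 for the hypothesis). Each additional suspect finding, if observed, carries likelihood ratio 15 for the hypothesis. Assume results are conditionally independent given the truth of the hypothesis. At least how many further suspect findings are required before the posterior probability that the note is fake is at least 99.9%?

5

Prior odds = 0.0023/0.9977 = 23/9977.
Combined Bayes factor of the evidence already in hand = 3 × 1.5 = 4.5.
Odds after that evidence = (23/9977) × 4.5 = 207/19954.
Target odds = 0.999/0.001 = 999.
Need 15ⁿ ≥ 999 ÷ (207/19954) = 2214894/23.
15⁴ = 50625 falls short of 2214894/23 but 15⁵ = 759375 reaches it, so n = 5.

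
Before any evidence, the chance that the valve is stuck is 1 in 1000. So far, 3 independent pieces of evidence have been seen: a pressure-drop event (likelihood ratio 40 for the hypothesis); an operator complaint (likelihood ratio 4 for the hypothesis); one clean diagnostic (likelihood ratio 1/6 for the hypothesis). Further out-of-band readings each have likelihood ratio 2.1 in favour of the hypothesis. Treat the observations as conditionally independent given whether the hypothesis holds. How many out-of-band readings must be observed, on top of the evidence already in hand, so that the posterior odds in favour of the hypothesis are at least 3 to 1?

Prior odds = 0.001/0.999 = 1/999.
Combined Bayes factor of the evidence already in hand = 40 × 4 × (1/6) = 80/3.
Odds after that evidence = (1/999) × 80/3 = 80/2997.
Target odds = 3.
Need 2.1ⁿ ≥ 3 ÷ (80/2997) = 112.3875.
2.1⁶ = 85766121/1000000 falls short of 112.3875 but 2.1⁷ ≈180.109 reaches it, so n = 7.

7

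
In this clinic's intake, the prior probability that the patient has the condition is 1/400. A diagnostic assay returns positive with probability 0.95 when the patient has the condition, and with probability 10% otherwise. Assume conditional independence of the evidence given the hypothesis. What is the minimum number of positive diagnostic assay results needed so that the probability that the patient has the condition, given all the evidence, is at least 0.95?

4

Prior odds = 0.0025/0.9975 = 1/399.
Likelihood ratio of a positive result = 0.95/0.1 = 9.5.
Target posterior odds = 0.95/0.05 = 19.
Require 9.5ⁿ ≥ 19 ÷ (1/399) = 7581.
9.5³ = 857.375 falls short of 7581 but 9.5⁴ = 8145.0625 reaches it, so n = 4.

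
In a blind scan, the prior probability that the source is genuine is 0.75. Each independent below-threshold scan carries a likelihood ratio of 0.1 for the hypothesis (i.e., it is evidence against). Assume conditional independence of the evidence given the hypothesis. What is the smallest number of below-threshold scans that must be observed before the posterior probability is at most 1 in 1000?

Prior odds: 0.75 ÷ 0.25 = 3.
Likelihood ratio per below-threshold scan = 0.1.
Target posterior odds = 0.001/0.999 = 1/999.
Need 3 × 0.1ⁿ ≤ 1/999, i.e. 0.1ⁿ ≤ 1/2997.
0.1³ = 0.001 is still above 1/2997 but 0.1⁴ = 0.0001 is at or below it, so n = 4.

4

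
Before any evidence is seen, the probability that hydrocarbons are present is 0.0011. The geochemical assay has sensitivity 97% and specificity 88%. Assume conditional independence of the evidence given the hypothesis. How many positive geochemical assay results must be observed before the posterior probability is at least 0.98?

6

Prior odds: 0.0011 ÷ 0.9989 = 11/9989.
False-positive rate = 1 − 0.88 = 0.12; likelihood ratio of a positive = 0.97/0.12 = 97/12.
Target posterior odds = 0.98/0.02 = 49.
Require (97/12)ⁿ ≥ 49 ÷ (11/9989) = 489461/11.
(97/12)⁵ ≈34510.6 falls short of 489461/11 but (97/12)⁶ ≈278961 reaches it, so n = 6.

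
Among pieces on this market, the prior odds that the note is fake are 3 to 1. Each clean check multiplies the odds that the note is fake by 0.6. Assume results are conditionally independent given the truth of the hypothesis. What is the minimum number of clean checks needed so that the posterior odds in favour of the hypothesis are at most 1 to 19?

8

Prior odds = 3.
Likelihood ratio per clean check = 0.6.
Target odds = 1/19.
Need 3 × 0.6ⁿ ≤ 1/19, i.e. 0.6ⁿ ≤ 1/57.
0.6⁷ = 2187/78125 is still above 1/57 but 0.6⁸ = 6561/390625 is at or below it, so n = 8.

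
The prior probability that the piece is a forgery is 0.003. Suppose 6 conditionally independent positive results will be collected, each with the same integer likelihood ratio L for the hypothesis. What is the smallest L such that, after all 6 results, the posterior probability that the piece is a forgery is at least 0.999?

9

Prior odds = 0.003/0.997 = 3/997.
Target odds = 0.999/0.001 = 999.
Need L⁶ ≥ 999 ÷ (3/997) = 332001.
8⁶ = 262144 < 332001 ≤ 531441 = 9⁶, so L = 9.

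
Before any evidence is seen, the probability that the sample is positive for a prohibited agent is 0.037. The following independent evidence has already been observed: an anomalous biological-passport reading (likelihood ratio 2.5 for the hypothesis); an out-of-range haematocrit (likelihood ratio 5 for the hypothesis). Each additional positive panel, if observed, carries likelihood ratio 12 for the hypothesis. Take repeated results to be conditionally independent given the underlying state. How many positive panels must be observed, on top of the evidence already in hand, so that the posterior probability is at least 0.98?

Prior odds = 0.037/0.963 = 37/963.
Combined Bayes factor of the evidence already in hand = 2.5 × 5 = 12.5.
Odds after that evidence = (37/963) × 12.5 = 925/1926.
Target odds = 0.98/0.02 = 49.
Need 12ⁿ ≥ 49 ÷ (925/1926) = 94374/925.
12¹ = 12 falls short of 94374/925 but 12² = 144 reaches it, so n = 2.

2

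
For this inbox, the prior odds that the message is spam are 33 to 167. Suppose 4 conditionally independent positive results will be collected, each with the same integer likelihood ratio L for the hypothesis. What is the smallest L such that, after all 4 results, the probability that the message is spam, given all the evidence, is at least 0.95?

Prior odds = 33/167.
Target odds = 0.95/0.05 = 19.
Need L⁴ ≥ 19 ÷ (33/167) = 3173/33.
3⁴ = 81 < 3173/33 ≤ 256 = 4⁴, so L = 4.

4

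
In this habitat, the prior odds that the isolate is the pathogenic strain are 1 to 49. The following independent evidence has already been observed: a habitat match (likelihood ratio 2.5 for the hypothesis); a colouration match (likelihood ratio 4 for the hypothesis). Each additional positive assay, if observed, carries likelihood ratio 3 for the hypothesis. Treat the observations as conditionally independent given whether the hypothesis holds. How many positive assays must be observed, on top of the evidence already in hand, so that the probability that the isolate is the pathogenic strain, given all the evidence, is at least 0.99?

6

Prior odds = 1/49.
Combined Bayes factor of the evidence already in hand = 2.5 × 4 = 10.
Odds after that evidence = (1/49) × 10 = 10/49.
Target odds = 0.99/0.01 = 99.
Need 3ⁿ ≥ 99 ÷ (10/49) = 485.1.
3⁵ = 243 falls short of 485.1 but 3⁶ = 729 reaches it, so n = 6.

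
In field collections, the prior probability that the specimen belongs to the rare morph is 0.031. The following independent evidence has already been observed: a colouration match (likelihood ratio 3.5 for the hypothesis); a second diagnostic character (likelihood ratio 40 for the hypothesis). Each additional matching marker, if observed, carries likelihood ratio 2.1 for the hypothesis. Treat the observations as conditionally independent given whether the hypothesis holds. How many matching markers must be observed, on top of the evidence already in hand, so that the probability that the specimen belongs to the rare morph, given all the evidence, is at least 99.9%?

8

Prior odds = 0.031/0.969 = 31/969.
Combined Bayes factor of the evidence already in hand = 3.5 × 40 = 140.
Odds after that evidence = (31/969) × 140 = 4340/969.
Target odds = 0.999/0.001 = 999.
Need 2.1ⁿ ≥ 999 ÷ (4340/969) = 968031/4340.
2.1⁷ ≈180.109 falls short of 968031/4340 but 2.1⁸ ≈378.229 reaches it, so n = 8.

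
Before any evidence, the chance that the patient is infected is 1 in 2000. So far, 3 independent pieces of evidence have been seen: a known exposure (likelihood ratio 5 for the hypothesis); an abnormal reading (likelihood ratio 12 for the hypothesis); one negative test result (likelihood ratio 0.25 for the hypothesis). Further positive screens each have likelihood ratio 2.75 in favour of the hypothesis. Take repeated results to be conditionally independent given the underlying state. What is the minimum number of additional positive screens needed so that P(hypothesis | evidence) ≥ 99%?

Prior odds = 0.0005/0.9995 = 1/1999.
Combined Bayes factor of the evidence already in hand = 5 × 12 × 0.25 = 15.
Odds after that evidence = (1/1999) × 15 = 15/1999.
Target odds = 0.99/0.01 = 99.
Need 2.75ⁿ ≥ 99 ÷ (15/1999) = 13193.4.
2.75⁹ ≈8994.86 falls short of 13193.4 but 2.75¹⁰ ≈24735.9 reaches it, so n = 10.

10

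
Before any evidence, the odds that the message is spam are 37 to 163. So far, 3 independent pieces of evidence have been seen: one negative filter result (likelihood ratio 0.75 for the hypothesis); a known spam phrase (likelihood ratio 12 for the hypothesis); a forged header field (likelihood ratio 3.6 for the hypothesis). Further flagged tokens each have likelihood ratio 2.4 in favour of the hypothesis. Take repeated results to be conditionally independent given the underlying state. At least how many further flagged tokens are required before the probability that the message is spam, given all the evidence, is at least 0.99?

3

Prior odds = 37/163.
Combined Bayes factor of the evidence already in hand = 0.75 × 12 × 3.6 = 32.4.
Odds after that evidence = (37/163) × 32.4 = 5994/815.
Target odds = 0.99/0.01 = 99.
Need 2.4ⁿ ≥ 99 ÷ (5994/815) = 8965/666.
2.4² = 5.76 falls short of 8965/666 but 2.4³ = 13.824 reaches it, so n = 3.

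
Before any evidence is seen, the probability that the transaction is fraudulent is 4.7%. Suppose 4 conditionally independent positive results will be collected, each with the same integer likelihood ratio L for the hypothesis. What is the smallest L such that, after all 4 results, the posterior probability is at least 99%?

7

Prior odds = 0.047/0.953 = 47/953.
Target odds = 0.99/0.01 = 99.
Need L⁴ ≥ 99 ÷ (47/953) = 94347/47.
6⁴ = 1296 < 94347/47 ≤ 2401 = 7⁴, so L = 7.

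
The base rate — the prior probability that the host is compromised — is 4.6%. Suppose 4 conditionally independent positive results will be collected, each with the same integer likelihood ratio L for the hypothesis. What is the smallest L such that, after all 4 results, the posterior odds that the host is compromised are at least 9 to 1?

4

Prior odds = 0.046/0.954 = 23/477.
Target odds = 9.
Need L⁴ ≥ 9 ÷ (23/477) = 4293/23.
3⁴ = 81 < 4293/23 ≤ 256 = 4⁴, so L = 4.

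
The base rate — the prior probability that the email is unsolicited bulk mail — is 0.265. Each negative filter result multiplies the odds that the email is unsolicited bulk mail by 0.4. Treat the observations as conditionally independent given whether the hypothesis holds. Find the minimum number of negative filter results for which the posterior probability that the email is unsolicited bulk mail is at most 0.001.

Prior odds: 0.265 ÷ 0.735 = 53/147.
Likelihood ratio per negative filter result = 0.4.
Target odds: 0.001 ÷ 0.999 = 1/999.
Need (53/147) × 0.4ⁿ ≤ 1/999, i.e. 0.4ⁿ ≤ 49/17649.
0.4⁶ = 64/15625 is still above 49/17649 but 0.4⁷ = 128/78125 is at or below it, so n = 7.

7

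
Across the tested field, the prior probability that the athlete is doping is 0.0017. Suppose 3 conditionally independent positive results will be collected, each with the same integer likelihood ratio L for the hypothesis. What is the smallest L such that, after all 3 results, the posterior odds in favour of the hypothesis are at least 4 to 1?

14

Prior odds = 0.0017/0.9983 = 17/9983.
Target odds = 4.
Need L³ ≥ 4 ÷ (17/9983) = 39932/17.
13³ = 2197 < 39932/17 ≤ 2744 = 14³, so L = 14.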